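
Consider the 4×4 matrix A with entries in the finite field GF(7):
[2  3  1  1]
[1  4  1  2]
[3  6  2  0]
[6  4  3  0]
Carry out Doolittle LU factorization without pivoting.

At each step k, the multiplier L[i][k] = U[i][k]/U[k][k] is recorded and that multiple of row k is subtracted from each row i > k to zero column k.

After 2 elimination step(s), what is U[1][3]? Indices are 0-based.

U[1][3] = 5

Step 1: pivot at (0,0) is 2.
  row1 ← row1 − (4)·row0  ⇒  L[1][0]=4, U row1=(0, 6, 4, 5)
  row2 ← row2 − (5)·row0  ⇒  L[2][0]=5, U row2=(0, 5, 4, 2)
  row3 ← row3 − (3)·row0  ⇒  L[3][0]=3, U row3=(0, 2, 0, 4)
Step 2: pivot at (1,1) is 6.
  row2 ← row2 − (2)·row1  ⇒  L[2][1]=2, U row2=(0, 0, 3, 6)
  row3 ← row3 − (5)·row1  ⇒  L[3][1]=5, U row3=(0, 0, 1, 0)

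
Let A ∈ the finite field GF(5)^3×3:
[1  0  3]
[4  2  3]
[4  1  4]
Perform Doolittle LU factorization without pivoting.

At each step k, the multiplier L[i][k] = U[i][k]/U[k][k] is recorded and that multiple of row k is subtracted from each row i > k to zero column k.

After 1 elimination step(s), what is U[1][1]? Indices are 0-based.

U[1][1] = 2

Step 1: pivot at (0,0) is 1.
  row1 ← row1 − (4)·row0  ⇒  L[1][0]=4, U row1=(0, 2, 1)
  row2 ← row2 − (4)·row0  ⇒  L[2][0]=4, U row2=(0, 1, 2)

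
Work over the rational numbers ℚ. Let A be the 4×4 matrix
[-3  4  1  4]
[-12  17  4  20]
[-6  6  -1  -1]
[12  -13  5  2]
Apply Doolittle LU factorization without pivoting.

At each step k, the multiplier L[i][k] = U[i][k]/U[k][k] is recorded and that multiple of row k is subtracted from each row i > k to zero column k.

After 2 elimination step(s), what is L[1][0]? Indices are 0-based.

L[1][0] = 4

[col 0] pivot -3
  R1 -= 4*R0 → (0, 1, 0, 4)  (L[1][0] := 4)
  R2 -= 2*R0 → (0, -2, -3, -9)  (L[2][0] := 2)
  R3 -= -4*R0 → (0, 3, 9, 18)  (L[3][0] := -4)
[col 1] pivot 1
  R2 -= -2*R1 → (0, 0, -3, -1)  (L[2][1] := -2)
  R3 -= 3*R1 → (0, 0, 9, 6)  (L[3][1] := 3)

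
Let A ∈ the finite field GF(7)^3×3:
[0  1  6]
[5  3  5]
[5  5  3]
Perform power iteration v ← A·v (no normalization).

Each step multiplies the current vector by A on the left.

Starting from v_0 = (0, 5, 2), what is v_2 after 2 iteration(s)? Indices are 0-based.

v_2 = (1, 0, 2)

v_0 = (0, 5, 2).
v_1 = A·v_0 = (3, 4, 3).
v_2 = A·v_1 = (1, 0, 2).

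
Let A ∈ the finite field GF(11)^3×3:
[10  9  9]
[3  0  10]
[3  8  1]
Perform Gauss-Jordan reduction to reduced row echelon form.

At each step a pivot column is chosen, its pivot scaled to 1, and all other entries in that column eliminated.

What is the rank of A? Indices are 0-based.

rank = 2

[1] R0 /= 10  ⇒  (1, 2, 2)
     R1 -= 3·R0  ⇒  (0, 5, 4)
     R2 -= 3·R0  ⇒  (0, 2, 6)
[2] R1 /= 5  ⇒  (0, 1, 3)
     R0 -= 2·R1  ⇒  (1, 0, 7)
     R2 -= 2·R1  ⇒  (0, 0, 0)
column 2 empty below row 2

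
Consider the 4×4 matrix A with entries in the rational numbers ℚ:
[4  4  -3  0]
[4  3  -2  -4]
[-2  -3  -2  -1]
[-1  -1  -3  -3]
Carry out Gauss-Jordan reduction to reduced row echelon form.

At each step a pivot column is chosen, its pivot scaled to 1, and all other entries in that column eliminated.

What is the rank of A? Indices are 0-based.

rank = 4

[1] R0 /= 4  ⇒  (1, 1, -3/4, 0)
     R1 -= 4·R0  ⇒  (0, -1, 1, -4)
     R2 -= -2·R0  ⇒  (0, -1, -7/2, -1)
     R3 -= -1·R0  ⇒  (0, 0, -15/4, -3)
[2] R1 /= -1  ⇒  (0, 1, -1, 4)
     R0 -= 1·R1  ⇒  (1, 0, 1/4, -4)
     R2 -= -1·R1  ⇒  (0, 0, -9/2, 3)
[3] R2 /= -9/2  ⇒  (0, 0, 1, -2/3)
     R0 -= 1/4·R2  ⇒  (1, 0, 0, -23/6)
     R1 -= -1·R2  ⇒  (0, 1, 0, 10/3)
     R3 -= -15/4·R2  ⇒  (0, 0, 0, -11/2)
[4] R3 /= -11/2  ⇒  (0, 0, 0, 1)
     R0 -= -23/6·R3  ⇒  (1, 0, 0, 0)
     R1 -= 10/3·R3  ⇒  (0, 1, 0, 0)
     R2 -= -2/3·R3  ⇒  (0, 0, 1, 0)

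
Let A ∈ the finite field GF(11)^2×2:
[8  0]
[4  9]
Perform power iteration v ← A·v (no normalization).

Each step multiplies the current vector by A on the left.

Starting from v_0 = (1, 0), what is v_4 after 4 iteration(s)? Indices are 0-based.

v_0 = (1, 0).
v_1 = A·v_0 = (8, 4).
v_2 = A·v_1 = (9, 2).
v_3 = A·v_2 = (6, 10).
v_4 = A·v_3 = (4, 4).

v_4 = (4, 4)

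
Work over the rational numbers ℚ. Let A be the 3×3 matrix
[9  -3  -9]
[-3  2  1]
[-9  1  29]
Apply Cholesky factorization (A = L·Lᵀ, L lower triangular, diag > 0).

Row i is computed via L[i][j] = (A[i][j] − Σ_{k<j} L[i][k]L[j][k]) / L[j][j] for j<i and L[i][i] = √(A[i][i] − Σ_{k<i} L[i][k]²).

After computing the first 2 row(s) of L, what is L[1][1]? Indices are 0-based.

Step 1: L[0][0] = √(9) = 3.
  L[1][0] = (-3) / L[0][0] = -1.
Step 2: L[1][1] = √(1) = 1.

L[1][1] = 1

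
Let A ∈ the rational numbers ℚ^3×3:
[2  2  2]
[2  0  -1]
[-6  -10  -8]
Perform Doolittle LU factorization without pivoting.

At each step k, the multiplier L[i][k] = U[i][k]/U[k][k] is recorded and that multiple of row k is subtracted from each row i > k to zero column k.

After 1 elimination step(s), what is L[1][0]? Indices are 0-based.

Step 1: pivot at (0,0) is 2.
  row1 ← row1 − (1)·row0  ⇒  L[1][0]=1, U row1=(0, -2, -3)
  row2 ← row2 − (-3)·row0  ⇒  L[2][0]=-3, U row2=(0, -4, -2)

L[1][0] = 1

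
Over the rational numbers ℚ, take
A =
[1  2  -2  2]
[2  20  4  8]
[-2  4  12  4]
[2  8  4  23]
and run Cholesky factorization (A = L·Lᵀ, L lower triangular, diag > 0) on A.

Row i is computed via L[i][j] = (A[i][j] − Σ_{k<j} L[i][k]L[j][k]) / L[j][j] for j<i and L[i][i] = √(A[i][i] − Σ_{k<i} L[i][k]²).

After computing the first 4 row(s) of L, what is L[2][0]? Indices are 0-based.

L[2][0] = -2

Step 1: L[0][0] = √(1) = 1.
  L[1][0] = (2) / L[0][0] = 2.
Step 2: L[1][1] = √(16) = 4.
  L[2][0] = (-2) / L[0][0] = -2.
  L[2][1] = (8) / L[1][1] = 2.
Step 3: L[2][2] = √(4) = 2.
  L[3][0] = (2) / L[0][0] = 2.
  L[3][1] = (4) / L[1][1] = 1.
  L[3][2] = (6) / L[2][2] = 3.
Step 4: L[3][3] = √(9) = 3.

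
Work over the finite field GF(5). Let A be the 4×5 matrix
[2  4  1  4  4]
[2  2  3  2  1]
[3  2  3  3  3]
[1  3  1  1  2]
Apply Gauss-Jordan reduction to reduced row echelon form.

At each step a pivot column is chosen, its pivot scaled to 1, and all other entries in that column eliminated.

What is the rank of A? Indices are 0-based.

rank = 4

[1] R0 /= 2  ⇒  (1, 2, 3, 2, 2)
     R1 -= 2·R0  ⇒  (0, 3, 2, 3, 2)
     R2 -= 3·R0  ⇒  (0, 1, 4, 2, 2)
     R3 -= 1·R0  ⇒  (0, 1, 3, 4, 0)
[2] R1 /= 3  ⇒  (0, 1, 4, 1, 4)
     R0 -= 2·R1  ⇒  (1, 0, 0, 0, 4)
     R2 -= 1·R1  ⇒  (0, 0, 0, 1, 3)
     R3 -= 1·R1  ⇒  (0, 0, 4, 3, 1)
[3] R2 <-> R3
[3] R2 /= 4  ⇒  (0, 0, 1, 2, 4)
     R1 -= 4·R2  ⇒  (0, 1, 0, 3, 3)
[4] R3 /= 1  ⇒  (0, 0, 0, 1, 3)
     R1 -= 3·R3  ⇒  (0, 1, 0, 0, 4)
     R2 -= 2·R3  ⇒  (0, 0, 1, 0, 3)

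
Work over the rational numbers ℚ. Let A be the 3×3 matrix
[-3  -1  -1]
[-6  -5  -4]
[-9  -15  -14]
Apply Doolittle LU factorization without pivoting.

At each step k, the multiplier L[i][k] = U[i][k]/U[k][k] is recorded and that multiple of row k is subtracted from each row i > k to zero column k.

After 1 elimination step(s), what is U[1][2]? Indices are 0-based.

Step 1: pivot at (0,0) is -3.
  row1 ← row1 − (2)·row0  ⇒  L[1][0]=2, U row1=(0, -3, -2)
  row2 ← row2 − (3)·row0  ⇒  L[2][0]=3, U row2=(0, -12, -11)

U[1][2] = -2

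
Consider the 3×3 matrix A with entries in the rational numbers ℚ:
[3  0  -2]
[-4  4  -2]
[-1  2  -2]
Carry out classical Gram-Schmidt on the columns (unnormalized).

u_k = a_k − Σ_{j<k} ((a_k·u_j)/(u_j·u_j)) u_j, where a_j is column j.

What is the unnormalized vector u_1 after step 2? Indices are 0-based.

u_1 = (27/13, 16/13, 17/13)

Step 1: u_0 = a_0 = (3, -4, -1).
Step 2: u_1 = a_1 − (-9/13)·u_0 = (27/13, 16/13, 17/13).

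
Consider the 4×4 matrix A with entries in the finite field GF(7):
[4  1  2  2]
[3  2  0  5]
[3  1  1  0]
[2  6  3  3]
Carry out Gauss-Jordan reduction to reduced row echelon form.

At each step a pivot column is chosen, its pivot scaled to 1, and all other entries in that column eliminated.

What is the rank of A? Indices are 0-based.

rank = 4

pivot(0,0)=4: scale R0 → (1, 2, 4, 4)
  clear (1,0): R1 −= (3)R0 → (0, 3, 2, 0)
  clear (2,0): R2 −= (3)R0 → (0, 2, 3, 2)
  clear (3,0): R3 −= (2)R0 → (0, 2, 2, 2)
pivot(1,1)=3: scale R1 → (0, 1, 3, 0)
  clear (0,1): R0 −= (2)R1 → (1, 0, 5, 4)
  clear (2,1): R2 −= (2)R1 → (0, 0, 4, 2)
  clear (3,1): R3 −= (2)R1 → (0, 0, 3, 2)
pivot(2,2)=4: scale R2 → (0, 0, 1, 4)
  clear (0,2): R0 −= (5)R2 → (1, 0, 0, 5)
  clear (1,2): R1 −= (3)R2 → (0, 1, 0, 2)
  clear (3,2): R3 −= (3)R2 → (0, 0, 0, 4)
pivot(3,3)=4: scale R3 → (0, 0, 0, 1)
  clear (0,3): R0 −= (5)R3 → (1, 0, 0, 0)
  clear (1,3): R1 −= (2)R3 → (0, 1, 0, 0)
  clear (2,3): R2 −= (4)R3 → (0, 0, 1, 0)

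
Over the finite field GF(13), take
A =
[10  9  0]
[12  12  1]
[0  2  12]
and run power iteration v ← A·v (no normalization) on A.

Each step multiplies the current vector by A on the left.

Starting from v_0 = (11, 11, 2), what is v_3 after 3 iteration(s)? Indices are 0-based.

v_0 = (11, 11, 2).
v_1 = A·v_0 = (1, 6, 7).
v_2 = A·v_1 = (12, 0, 5).
v_3 = A·v_2 = (3, 6, 8).

v_3 = (3, 6, 8)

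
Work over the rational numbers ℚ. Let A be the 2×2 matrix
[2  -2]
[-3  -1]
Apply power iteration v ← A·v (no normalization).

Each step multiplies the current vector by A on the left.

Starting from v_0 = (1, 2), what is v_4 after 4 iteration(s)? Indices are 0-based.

v_0 = (1, 2).
v_1 = A·v_0 = (-2, -5).
v_2 = A·v_1 = (6, 11).
v_3 = A·v_2 = (-10, -29).
v_4 = A·v_3 = (38, 59).

v_4 = (38, 59)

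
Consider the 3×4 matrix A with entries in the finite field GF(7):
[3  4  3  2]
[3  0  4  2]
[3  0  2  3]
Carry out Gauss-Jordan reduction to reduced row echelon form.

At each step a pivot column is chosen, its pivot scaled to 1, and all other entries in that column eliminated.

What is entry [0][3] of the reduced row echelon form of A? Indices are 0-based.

M[0][3] = 6

pivot(0,0)=3: scale R0 → (1, 6, 1, 3)
  clear (1,0): R1 −= (3)R0 → (0, 3, 1, 0)
  clear (2,0): R2 −= (3)R0 → (0, 3, 6, 1)
pivot(1,1)=3: scale R1 → (0, 1, 5, 0)
  clear (0,1): R0 −= (6)R1 → (1, 0, 6, 3)
  clear (2,1): R2 −= (3)R1 → (0, 0, 5, 1)
pivot(2,2)=5: scale R2 → (0, 0, 1, 3)
  clear (0,2): R0 −= (6)R2 → (1, 0, 0, 6)
  clear (1,2): R1 −= (5)R2 → (0, 1, 0, 6)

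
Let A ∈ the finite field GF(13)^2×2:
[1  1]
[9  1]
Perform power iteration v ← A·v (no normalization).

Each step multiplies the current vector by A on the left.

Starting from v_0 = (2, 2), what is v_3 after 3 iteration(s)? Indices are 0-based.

v_0 = (2, 2).
v_1 = A·v_0 = (4, 7).
v_2 = A·v_1 = (11, 4).
v_3 = A·v_2 = (2, 12).

v_3 = (2, 12)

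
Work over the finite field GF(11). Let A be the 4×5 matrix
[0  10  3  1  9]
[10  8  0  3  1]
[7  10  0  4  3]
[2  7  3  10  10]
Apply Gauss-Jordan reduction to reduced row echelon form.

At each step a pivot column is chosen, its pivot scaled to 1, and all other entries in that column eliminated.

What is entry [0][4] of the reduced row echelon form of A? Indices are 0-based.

M[0][4] = 8

step 1: exchange rows 0,1
step 1: normalize row 0 (÷10) = (1, 3, 0, 8, 10)
  row 2: subtract 7×row0 = (0, 0, 0, 3, 10)
  row 3: subtract 2×row0 = (0, 1, 3, 5, 1)
step 2: normalize row 1 (÷10) = (0, 1, 8, 10, 2)
  row 0: subtract 3×row1 = (1, 0, 9, 0, 4)
  row 3: subtract 1×row1 = (0, 0, 6, 6, 10)
step 3: exchange rows 2,3
step 3: normalize row 2 (÷6) = (0, 0, 1, 1, 9)
  row 0: subtract 9×row2 = (1, 0, 0, 2, 0)
  row 1: subtract 8×row2 = (0, 1, 0, 2, 7)
step 4: normalize row 3 (÷3) = (0, 0, 0, 1, 7)
  row 0: subtract 2×row3 = (1, 0, 0, 0, 8)
  row 1: subtract 2×row3 = (0, 1, 0, 0, 4)
  row 2: subtract 1×row3 = (0, 0, 1, 0, 2)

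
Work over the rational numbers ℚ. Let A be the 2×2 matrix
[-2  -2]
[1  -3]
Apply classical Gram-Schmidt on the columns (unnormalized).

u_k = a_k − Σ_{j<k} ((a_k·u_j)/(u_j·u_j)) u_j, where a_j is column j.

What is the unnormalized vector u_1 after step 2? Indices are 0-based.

u_1 = (-8/5, -16/5)

Step 1: u_0 = a_0 = (-2, 1).
Step 2: u_1 = a_1 − (1/5)·u_0 = (-8/5, -16/5).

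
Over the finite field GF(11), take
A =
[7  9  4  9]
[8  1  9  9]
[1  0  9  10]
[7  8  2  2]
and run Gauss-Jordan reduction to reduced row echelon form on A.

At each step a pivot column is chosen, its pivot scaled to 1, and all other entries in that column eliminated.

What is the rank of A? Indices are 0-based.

[1] R0 /= 7  ⇒  (1, 6, 10, 6)
     R1 -= 8·R0  ⇒  (0, 8, 6, 5)
     R2 -= 1·R0  ⇒  (0, 5, 10, 4)
     R3 -= 7·R0  ⇒  (0, 10, 9, 4)
[2] R1 /= 8  ⇒  (0, 1, 9, 2)
     R0 -= 6·R1  ⇒  (1, 0, 0, 5)
     R2 -= 5·R1  ⇒  (0, 0, 9, 5)
     R3 -= 10·R1  ⇒  (0, 0, 7, 6)
[3] R2 /= 9  ⇒  (0, 0, 1, 3)
     R1 -= 9·R2  ⇒  (0, 1, 0, 8)
     R3 -= 7·R2  ⇒  (0, 0, 0, 7)
[4] R3 /= 7  ⇒  (0, 0, 0, 1)
     R0 -= 5·R3  ⇒  (1, 0, 0, 0)
     R1 -= 8·R3  ⇒  (0, 1, 0, 0)
     R2 -= 3·R3  ⇒  (0, 0, 1, 0)

rank = 4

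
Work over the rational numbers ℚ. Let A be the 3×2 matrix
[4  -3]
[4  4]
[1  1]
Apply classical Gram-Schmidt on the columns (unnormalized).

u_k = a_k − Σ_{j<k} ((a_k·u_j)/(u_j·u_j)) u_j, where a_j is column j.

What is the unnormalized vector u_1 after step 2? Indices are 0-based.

Step 1: u_0 = a_0 = (4, 4, 1).
Step 2: u_1 = a_1 − (5/33)·u_0 = (-119/33, 112/33, 28/33).

u_1 = (-119/33, 112/33, 28/33)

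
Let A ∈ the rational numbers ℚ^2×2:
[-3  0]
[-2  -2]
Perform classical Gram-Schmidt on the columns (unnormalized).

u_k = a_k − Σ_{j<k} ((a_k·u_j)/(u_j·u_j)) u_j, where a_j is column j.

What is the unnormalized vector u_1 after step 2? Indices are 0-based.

u_1 = (12/13, -18/13)

Step 1: u_0 = a_0 = (-3, -2).
Step 2: u_1 = a_1 − (4/13)·u_0 = (12/13, -18/13).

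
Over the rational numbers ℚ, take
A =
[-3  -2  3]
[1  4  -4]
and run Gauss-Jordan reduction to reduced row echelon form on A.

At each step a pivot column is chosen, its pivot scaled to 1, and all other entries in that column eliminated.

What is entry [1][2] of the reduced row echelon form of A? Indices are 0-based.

M[1][2] = -9/10

pivot(0,0)=-3: scale R0 → (1, 2/3, -1)
  clear (1,0): R1 −= (1)R0 → (0, 10/3, -3)
pivot(1,1)=10/3: scale R1 → (0, 1, -9/10)
  clear (0,1): R0 −= (2/3)R1 → (1, 0, -2/5)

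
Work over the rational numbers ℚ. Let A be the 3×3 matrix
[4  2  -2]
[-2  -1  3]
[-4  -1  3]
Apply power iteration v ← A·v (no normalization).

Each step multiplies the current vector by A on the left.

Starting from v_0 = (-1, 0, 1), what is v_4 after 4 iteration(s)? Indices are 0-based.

v_0 = (-1, 0, 1).
v_1 = A·v_0 = (-6, 5, 7).
v_2 = A·v_1 = (-28, 28, 40).
v_3 = A·v_2 = (-136, 148, 204).
v_4 = A·v_3 = (-656, 736, 1008).

v_4 = (-656, 736, 1008)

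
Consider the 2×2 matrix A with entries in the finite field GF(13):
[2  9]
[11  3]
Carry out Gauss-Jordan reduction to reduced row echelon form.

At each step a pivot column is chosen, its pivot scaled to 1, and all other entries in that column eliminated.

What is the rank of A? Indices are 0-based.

rank = 2

[1] R0 /= 2  ⇒  (1, 11)
     R1 -= 11·R0  ⇒  (0, 12)
[2] R1 /= 12  ⇒  (0, 1)
     R0 -= 11·R1  ⇒  (1, 0)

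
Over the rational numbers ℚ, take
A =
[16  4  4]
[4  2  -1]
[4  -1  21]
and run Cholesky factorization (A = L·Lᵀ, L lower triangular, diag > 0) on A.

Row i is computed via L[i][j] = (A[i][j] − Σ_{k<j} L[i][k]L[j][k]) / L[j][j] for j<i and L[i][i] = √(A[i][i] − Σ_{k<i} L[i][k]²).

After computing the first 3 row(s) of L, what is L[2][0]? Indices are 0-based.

Step 1: L[0][0] = √(16) = 4.
  L[1][0] = (4) / L[0][0] = 1.
Step 2: L[1][1] = √(1) = 1.
  L[2][0] = (4) / L[0][0] = 1.
  L[2][1] = (-2) / L[1][1] = -2.
Step 3: L[2][2] = √(16) = 4.

L[2][0] = 1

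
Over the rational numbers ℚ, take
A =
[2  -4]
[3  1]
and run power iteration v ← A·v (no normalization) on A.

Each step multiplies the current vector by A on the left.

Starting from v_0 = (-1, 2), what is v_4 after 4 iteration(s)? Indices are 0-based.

v_0 = (-1, 2).
v_1 = A·v_0 = (-10, -1).
v_2 = A·v_1 = (-16, -31).
v_3 = A·v_2 = (92, -79).
v_4 = A·v_3 = (500, 197).

v_4 = (500, 197)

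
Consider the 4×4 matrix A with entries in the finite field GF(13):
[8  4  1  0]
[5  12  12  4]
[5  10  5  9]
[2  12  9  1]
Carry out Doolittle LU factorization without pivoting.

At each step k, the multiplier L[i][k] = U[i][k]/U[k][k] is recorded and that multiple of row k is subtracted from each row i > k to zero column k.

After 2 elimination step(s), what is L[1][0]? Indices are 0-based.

[col 0] pivot 8
  R1 -= 12*R0 → (0, 3, 0, 4)  (L[1][0] := 12)
  R2 -= 12*R0 → (0, 1, 6, 9)  (L[2][0] := 12)
  R3 -= 10*R0 → (0, 11, 12, 1)  (L[3][0] := 10)
[col 1] pivot 3
  R2 -= 9*R1 → (0, 0, 6, 12)  (L[2][1] := 9)
  R3 -= 8*R1 → (0, 0, 12, 8)  (L[3][1] := 8)

L[1][0] = 12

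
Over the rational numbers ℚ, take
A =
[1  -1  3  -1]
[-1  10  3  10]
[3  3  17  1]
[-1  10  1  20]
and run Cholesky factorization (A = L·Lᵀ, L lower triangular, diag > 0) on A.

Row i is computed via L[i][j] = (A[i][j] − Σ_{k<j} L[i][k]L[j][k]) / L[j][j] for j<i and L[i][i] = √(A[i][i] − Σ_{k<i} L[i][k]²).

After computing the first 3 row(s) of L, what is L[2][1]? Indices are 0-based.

Step 1: L[0][0] = √(1) = 1.
  L[1][0] = (-1) / L[0][0] = -1.
Step 2: L[1][1] = √(9) = 3.
  L[2][0] = (3) / L[0][0] = 3.
  L[2][1] = (6) / L[1][1] = 2.
Step 3: L[2][2] = √(4) = 2.

L[2][1] = 2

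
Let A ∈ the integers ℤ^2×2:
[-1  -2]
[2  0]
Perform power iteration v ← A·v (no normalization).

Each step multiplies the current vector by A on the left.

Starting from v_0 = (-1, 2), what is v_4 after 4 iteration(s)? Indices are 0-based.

v_0 = (-1, 2).
v_1 = A·v_0 = (-3, -2).
v_2 = A·v_1 = (7, -6).
v_3 = A·v_2 = (5, 14).
v_4 = A·v_3 = (-33, 10).

v_4 = (-33, 10)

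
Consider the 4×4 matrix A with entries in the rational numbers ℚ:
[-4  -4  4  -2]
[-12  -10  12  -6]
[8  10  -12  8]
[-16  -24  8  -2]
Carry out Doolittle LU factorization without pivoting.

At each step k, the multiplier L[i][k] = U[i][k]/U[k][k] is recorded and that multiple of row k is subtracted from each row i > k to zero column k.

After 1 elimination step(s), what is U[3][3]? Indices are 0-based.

U[3][3] = 6

[col 0] pivot -4
  R1 -= 3*R0 → (0, 2, 0, 0)  (L[1][0] := 3)
  R2 -= -2*R0 → (0, 2, -4, 4)  (L[2][0] := -2)
  R3 -= 4*R0 → (0, -8, -8, 6)  (L[3][0] := 4)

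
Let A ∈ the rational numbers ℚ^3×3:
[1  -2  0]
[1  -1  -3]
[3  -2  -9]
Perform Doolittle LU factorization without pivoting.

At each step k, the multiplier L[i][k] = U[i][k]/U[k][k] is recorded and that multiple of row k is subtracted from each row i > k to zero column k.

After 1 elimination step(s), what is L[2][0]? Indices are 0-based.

L[2][0] = 3

Step 1: pivot at (0,0) is 1.
  row1 ← row1 − (1)·row0  ⇒  L[1][0]=1, U row1=(0, 1, -3)
  row2 ← row2 − (3)·row0  ⇒  L[2][0]=3, U row2=(0, 4, -9)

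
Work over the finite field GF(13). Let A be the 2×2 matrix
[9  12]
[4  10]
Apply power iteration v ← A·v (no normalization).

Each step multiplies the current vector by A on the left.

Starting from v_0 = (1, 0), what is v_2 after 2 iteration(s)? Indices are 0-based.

v_0 = (1, 0).
v_1 = A·v_0 = (9, 4).
v_2 = A·v_1 = (12, 11).

v_2 = (12, 11)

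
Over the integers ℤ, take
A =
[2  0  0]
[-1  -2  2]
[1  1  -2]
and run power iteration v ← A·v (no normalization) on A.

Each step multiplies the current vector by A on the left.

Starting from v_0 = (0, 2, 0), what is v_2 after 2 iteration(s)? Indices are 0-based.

v_0 = (0, 2, 0).
v_1 = A·v_0 = (0, -4, 2).
v_2 = A·v_1 = (0, 12, -8).

v_2 = (0, 12, -8)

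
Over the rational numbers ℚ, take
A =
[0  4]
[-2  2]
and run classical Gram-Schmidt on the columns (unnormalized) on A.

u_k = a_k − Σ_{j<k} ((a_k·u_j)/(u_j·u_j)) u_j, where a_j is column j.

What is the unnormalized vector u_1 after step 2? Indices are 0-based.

u_1 = (4, 0)

Step 1: u_0 = a_0 = (0, -2).
Step 2: u_1 = a_1 − (-1)·u_0 = (4, 0).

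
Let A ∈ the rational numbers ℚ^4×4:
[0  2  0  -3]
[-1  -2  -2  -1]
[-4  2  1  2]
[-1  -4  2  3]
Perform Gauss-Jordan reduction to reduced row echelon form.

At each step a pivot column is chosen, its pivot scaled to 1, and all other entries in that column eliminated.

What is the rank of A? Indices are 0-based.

rank = 4

pivot(0,0): swap R0↔R1
pivot(0,0)=-1: scale R0 → (1, 2, 2, 1)
  clear (2,0): R2 −= (-4)R0 → (0, 10, 9, 6)
  clear (3,0): R3 −= (-1)R0 → (0, -2, 4, 4)
pivot(1,1)=2: scale R1 → (0, 1, 0, -3/2)
  clear (0,1): R0 −= (2)R1 → (1, 0, 2, 4)
  clear (2,1): R2 −= (10)R1 → (0, 0, 9, 21)
  clear (3,1): R3 −= (-2)R1 → (0, 0, 4, 1)
pivot(2,2)=9: scale R2 → (0, 0, 1, 7/3)
  clear (0,2): R0 −= (2)R2 → (1, 0, 0, -2/3)
  clear (3,2): R3 −= (4)R2 → (0, 0, 0, -25/3)
pivot(3,3)=-25/3: scale R3 → (0, 0, 0, 1)
  clear (0,3): R0 −= (-2/3)R3 → (1, 0, 0, 0)
  clear (1,3): R1 −= (-3/2)R3 → (0, 1, 0, 0)
  clear (2,3): R2 −= (7/3)R3 → (0, 0, 1, 0)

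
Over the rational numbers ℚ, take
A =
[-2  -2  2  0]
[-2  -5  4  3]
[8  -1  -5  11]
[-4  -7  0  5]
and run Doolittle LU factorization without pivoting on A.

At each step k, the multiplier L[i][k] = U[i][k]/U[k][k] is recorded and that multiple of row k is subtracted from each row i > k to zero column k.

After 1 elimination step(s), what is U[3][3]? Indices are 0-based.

[col 0] pivot -2
  R1 -= 1*R0 → (0, -3, 2, 3)  (L[1][0] := 1)
  R2 -= -4*R0 → (0, -9, 3, 11)  (L[2][0] := -4)
  R3 -= 2*R0 → (0, -3, -4, 5)  (L[3][0] := 2)

U[3][3] = 5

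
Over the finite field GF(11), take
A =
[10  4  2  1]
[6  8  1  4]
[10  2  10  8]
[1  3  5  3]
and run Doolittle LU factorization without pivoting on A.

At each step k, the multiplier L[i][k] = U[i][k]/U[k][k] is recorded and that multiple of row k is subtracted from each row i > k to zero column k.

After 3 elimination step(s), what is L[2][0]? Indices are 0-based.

L[2][0] = 1

[col 0] pivot 10
  R1 -= 5*R0 → (0, 10, 2, 10)  (L[1][0] := 5)
  R2 -= 1*R0 → (0, 9, 8, 7)  (L[2][0] := 1)
  R3 -= 10*R0 → (0, 7, 7, 4)  (L[3][0] := 10)
[col 1] pivot 10
  R2 -= 2*R1 → (0, 0, 4, 9)  (L[2][1] := 2)
  R3 -= 4*R1 → (0, 0, 10, 8)  (L[3][1] := 4)
[col 2] pivot 4
  R3 -= 8*R2 → (0, 0, 0, 2)  (L[3][2] := 8)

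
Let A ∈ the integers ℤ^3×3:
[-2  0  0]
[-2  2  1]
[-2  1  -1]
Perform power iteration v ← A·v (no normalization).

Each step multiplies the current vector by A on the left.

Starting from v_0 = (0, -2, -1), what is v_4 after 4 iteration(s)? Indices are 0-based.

v_4 = (0, -59, -19)

v_0 = (0, -2, -1).
v_1 = A·v_0 = (0, -5, -1).
v_2 = A·v_1 = (0, -11, -4).
v_3 = A·v_2 = (0, -26, -7).
v_4 = A·v_3 = (0, -59, -19).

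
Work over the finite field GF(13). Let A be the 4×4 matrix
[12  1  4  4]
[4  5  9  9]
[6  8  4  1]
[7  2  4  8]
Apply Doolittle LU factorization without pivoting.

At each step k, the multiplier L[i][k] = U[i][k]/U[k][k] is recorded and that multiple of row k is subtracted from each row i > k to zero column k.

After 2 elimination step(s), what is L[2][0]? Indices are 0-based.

k=0: U[0][0]=12
  eliminate (1,0): mult=9, new row 1: (0, 9, 12, 12); set L[1][0]=9
  eliminate (2,0): mult=7, new row 2: (0, 1, 2, 12); set L[2][0]=7
  eliminate (3,0): mult=6, new row 3: (0, 9, 6, 10); set L[3][0]=6
k=1: U[1][1]=9
  eliminate (2,1): mult=3, new row 2: (0, 0, 5, 2); set L[2][1]=3
  eliminate (3,1): mult=1, new row 3: (0, 0, 7, 11); set L[3][1]=1

L[2][0] = 7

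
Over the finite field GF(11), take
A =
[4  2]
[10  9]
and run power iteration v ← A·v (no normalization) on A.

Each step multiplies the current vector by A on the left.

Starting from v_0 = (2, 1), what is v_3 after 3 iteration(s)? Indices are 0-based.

v_3 = (3, 5)

v_0 = (2, 1).
v_1 = A·v_0 = (10, 7).
v_2 = A·v_1 = (10, 9).
v_3 = A·v_2 = (3, 5).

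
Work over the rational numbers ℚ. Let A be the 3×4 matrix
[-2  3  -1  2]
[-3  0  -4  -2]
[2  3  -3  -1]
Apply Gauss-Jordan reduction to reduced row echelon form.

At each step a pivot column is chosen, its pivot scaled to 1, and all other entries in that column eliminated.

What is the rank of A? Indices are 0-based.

rank = 3

step 1: normalize row 0 (÷-2) = (1, -3/2, 1/2, -1)
  row 1: subtract -3×row0 = (0, -9/2, -5/2, -5)
  row 2: subtract 2×row0 = (0, 6, -4, 1)
step 2: normalize row 1 (÷-9/2) = (0, 1, 5/9, 10/9)
  row 0: subtract -3/2×row1 = (1, 0, 4/3, 2/3)
  row 2: subtract 6×row1 = (0, 0, -22/3, -17/3)
step 3: normalize row 2 (÷-22/3) = (0, 0, 1, 17/22)
  row 0: subtract 4/3×row2 = (1, 0, 0, -4/11)
  row 1: subtract 5/9×row2 = (0, 1, 0, 15/22)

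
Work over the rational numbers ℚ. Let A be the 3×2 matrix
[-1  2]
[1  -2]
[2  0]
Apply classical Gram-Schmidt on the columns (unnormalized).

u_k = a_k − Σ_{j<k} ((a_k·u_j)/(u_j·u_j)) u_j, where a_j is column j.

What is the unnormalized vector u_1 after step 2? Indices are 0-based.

Step 1: u_0 = a_0 = (-1, 1, 2).
Step 2: u_1 = a_1 − (-2/3)·u_0 = (4/3, -4/3, 4/3).

u_1 = (4/3, -4/3, 4/3)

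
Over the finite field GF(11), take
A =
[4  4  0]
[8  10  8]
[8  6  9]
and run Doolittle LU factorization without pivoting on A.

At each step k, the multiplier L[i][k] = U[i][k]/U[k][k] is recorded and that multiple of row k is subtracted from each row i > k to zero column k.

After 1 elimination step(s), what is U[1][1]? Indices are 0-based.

Step 1: pivot at (0,0) is 4.
  row1 ← row1 − (2)·row0  ⇒  L[1][0]=2, U row1=(0, 2, 8)
  row2 ← row2 − (2)·row0  ⇒  L[2][0]=2, U row2=(0, 9, 9)

U[1][1] = 2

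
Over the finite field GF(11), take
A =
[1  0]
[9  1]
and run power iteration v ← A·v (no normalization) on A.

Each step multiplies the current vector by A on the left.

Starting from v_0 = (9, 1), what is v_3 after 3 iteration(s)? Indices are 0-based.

v_0 = (9, 1).
v_1 = A·v_0 = (9, 5).
v_2 = A·v_1 = (9, 9).
v_3 = A·v_2 = (9, 2).

v_3 = (9, 2)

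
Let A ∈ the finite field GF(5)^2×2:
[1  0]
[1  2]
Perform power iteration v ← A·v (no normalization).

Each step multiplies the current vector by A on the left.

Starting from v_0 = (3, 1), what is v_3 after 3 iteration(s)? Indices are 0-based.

v_3 = (3, 4)

v_0 = (3, 1).
v_1 = A·v_0 = (3, 0).
v_2 = A·v_1 = (3, 3).
v_3 = A·v_2 = (3, 4).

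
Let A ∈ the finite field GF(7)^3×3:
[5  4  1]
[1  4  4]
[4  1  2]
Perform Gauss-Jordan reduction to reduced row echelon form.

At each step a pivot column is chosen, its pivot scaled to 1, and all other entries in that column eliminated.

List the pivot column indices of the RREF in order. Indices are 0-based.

pivot(0,0)=5: scale R0 → (1, 5, 3)
  clear (1,0): R1 −= (1)R0 → (0, 6, 1)
  clear (2,0): R2 −= (4)R0 → (0, 2, 4)
pivot(1,1)=6: scale R1 → (0, 1, 6)
  clear (0,1): R0 −= (5)R1 → (1, 0, 1)
  clear (2,1): R2 −= (2)R1 → (0, 0, 6)
pivot(2,2)=6: scale R2 → (0, 0, 1)
  clear (0,2): R0 −= (1)R2 → (1, 0, 0)
  clear (1,2): R1 −= (6)R2 → (0, 1, 0)

pivot columns: 0, 1, 2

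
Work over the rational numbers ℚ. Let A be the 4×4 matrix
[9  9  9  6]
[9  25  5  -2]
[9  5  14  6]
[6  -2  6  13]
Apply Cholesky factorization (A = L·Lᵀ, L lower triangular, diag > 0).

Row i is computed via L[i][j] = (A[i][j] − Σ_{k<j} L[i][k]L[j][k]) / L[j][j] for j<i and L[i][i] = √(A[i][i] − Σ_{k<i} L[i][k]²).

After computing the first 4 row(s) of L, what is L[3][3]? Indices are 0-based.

L[3][3] = 2

Step 1: L[0][0] = √(9) = 3.
  L[1][0] = (9) / L[0][0] = 3.
Step 2: L[1][1] = √(16) = 4.
  L[2][0] = (9) / L[0][0] = 3.
  L[2][1] = (-4) / L[1][1] = -1.
Step 3: L[2][2] = √(4) = 2.
  L[3][0] = (6) / L[0][0] = 2.
  L[3][1] = (-8) / L[1][1] = -2.
  L[3][2] = (-2) / L[2][2] = -1.
Step 4: L[3][3] = √(4) = 2.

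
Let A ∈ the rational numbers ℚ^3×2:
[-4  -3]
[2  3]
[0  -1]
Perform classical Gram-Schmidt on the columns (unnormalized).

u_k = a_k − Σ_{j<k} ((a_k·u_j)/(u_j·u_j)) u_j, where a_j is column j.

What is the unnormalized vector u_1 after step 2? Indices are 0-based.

Step 1: u_0 = a_0 = (-4, 2, 0).
Step 2: u_1 = a_1 − (9/10)·u_0 = (3/5, 6/5, -1).

u_1 = (3/5, 6/5, -1)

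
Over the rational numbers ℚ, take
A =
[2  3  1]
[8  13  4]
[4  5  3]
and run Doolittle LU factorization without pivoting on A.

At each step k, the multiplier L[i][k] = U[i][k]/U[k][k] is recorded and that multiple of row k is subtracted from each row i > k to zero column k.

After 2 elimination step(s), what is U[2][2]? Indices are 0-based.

U[2][2] = 1

Step 1: pivot at (0,0) is 2.
  row1 ← row1 − (4)·row0  ⇒  L[1][0]=4, U row1=(0, 1, 0)
  row2 ← row2 − (2)·row0  ⇒  L[2][0]=2, U row2=(0, -1, 1)
Step 2: pivot at (1,1) is 1.
  row2 ← row2 − (-1)·row1  ⇒  L[2][1]=-1, U row2=(0, 0, 1)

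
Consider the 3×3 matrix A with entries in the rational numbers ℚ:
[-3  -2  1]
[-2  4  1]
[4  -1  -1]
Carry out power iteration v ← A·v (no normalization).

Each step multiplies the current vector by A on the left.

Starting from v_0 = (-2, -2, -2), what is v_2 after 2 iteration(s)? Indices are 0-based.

v_2 = (-16, -44, 42)

v_0 = (-2, -2, -2).
v_1 = A·v_0 = (8, -6, -4).
v_2 = A·v_1 = (-16, -44, 42).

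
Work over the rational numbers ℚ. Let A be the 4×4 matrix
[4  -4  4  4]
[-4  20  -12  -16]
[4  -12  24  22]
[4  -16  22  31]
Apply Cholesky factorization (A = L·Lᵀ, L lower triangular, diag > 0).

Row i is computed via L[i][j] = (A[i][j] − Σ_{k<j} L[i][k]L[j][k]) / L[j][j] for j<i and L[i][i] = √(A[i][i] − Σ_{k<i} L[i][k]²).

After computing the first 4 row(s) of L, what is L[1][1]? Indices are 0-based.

Step 1: L[0][0] = √(4) = 2.
  L[1][0] = (-4) / L[0][0] = -2.
Step 2: L[1][1] = √(16) = 4.
  L[2][0] = (4) / L[0][0] = 2.
  L[2][1] = (-8) / L[1][1] = -2.
Step 3: L[2][2] = √(16) = 4.
  L[3][0] = (4) / L[0][0] = 2.
  L[3][1] = (-12) / L[1][1] = -3.
  L[3][2] = (12) / L[2][2] = 3.
Step 4: L[3][3] = √(9) = 3.

L[1][1] = 4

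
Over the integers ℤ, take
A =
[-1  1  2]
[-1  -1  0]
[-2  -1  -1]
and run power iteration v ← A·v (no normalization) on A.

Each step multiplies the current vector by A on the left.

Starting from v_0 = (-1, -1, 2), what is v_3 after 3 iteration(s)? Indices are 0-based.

v_3 = (-28, 6, 17)

v_0 = (-1, -1, 2).
v_1 = A·v_0 = (4, 2, 1).
v_2 = A·v_1 = (0, -6, -11).
v_3 = A·v_2 = (-28, 6, 17).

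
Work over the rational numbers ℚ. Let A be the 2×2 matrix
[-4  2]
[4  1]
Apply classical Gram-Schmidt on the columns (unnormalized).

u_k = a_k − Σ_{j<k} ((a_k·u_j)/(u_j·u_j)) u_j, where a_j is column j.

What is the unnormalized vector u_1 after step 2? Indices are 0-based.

u_1 = (3/2, 3/2)

Step 1: u_0 = a_0 = (-4, 4).
Step 2: u_1 = a_1 − (-1/8)·u_0 = (3/2, 3/2).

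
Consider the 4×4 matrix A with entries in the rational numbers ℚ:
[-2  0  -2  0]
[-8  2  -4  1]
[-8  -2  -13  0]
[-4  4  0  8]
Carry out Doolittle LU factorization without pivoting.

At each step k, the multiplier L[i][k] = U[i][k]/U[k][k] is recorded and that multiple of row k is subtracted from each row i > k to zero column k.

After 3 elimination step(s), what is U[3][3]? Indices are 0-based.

U[3][3] = 2

Step 1: pivot at (0,0) is -2.
  row1 ← row1 − (4)·row0  ⇒  L[1][0]=4, U row1=(0, 2, 4, 1)
  row2 ← row2 − (4)·row0  ⇒  L[2][0]=4, U row2=(0, -2, -5, 0)
  row3 ← row3 − (2)·row0  ⇒  L[3][0]=2, U row3=(0, 4, 4, 8)
Step 2: pivot at (1,1) is 2.
  row2 ← row2 − (-1)·row1  ⇒  L[2][1]=-1, U row2=(0, 0, -1, 1)
  row3 ← row3 − (2)·row1  ⇒  L[3][1]=2, U row3=(0, 0, -4, 6)
Step 3: pivot at (2,2) is -1.
  row3 ← row3 − (4)·row2  ⇒  L[3][2]=4, U row3=(0, 0, 0, 2)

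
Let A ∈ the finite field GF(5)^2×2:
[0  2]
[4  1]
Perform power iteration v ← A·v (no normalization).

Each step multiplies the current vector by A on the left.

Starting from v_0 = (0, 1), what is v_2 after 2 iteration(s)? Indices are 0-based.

v_2 = (2, 4)

v_0 = (0, 1).
v_1 = A·v_0 = (2, 1).
v_2 = A·v_1 = (2, 4).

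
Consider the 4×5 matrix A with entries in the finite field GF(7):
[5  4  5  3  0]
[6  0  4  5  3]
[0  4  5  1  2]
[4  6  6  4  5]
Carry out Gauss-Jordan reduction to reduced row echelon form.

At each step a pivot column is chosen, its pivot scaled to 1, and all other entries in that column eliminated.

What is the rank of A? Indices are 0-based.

step 1: normalize row 0 (÷5) = (1, 5, 1, 2, 0)
  row 1: subtract 6×row0 = (0, 5, 5, 0, 3)
  row 3: subtract 4×row0 = (0, 0, 2, 3, 5)
step 2: normalize row 1 (÷5) = (0, 1, 1, 0, 2)
  row 0: subtract 5×row1 = (1, 0, 3, 2, 4)
  row 2: subtract 4×row1 = (0, 0, 1, 1, 1)
step 3: normalize row 2 (÷1) = (0, 0, 1, 1, 1)
  row 0: subtract 3×row2 = (1, 0, 0, 6, 1)
  row 1: subtract 1×row2 = (0, 1, 0, 6, 1)
  row 3: subtract 2×row2 = (0, 0, 0, 1, 3)
step 4: normalize row 3 (÷1) = (0, 0, 0, 1, 3)
  row 0: subtract 6×row3 = (1, 0, 0, 0, 4)
  row 1: subtract 6×row3 = (0, 1, 0, 0, 4)
  row 2: subtract 1×row3 = (0, 0, 1, 0, 5)

rank = 4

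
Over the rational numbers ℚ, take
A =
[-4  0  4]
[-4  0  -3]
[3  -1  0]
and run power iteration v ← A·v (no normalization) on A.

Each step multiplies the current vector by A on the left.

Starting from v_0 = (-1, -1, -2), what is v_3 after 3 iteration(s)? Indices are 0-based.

v_0 = (-1, -1, -2).
v_1 = A·v_0 = (-4, 10, -2).
v_2 = A·v_1 = (8, 22, -22).
v_3 = A·v_2 = (-120, 34, 2).

v_3 = (-120, 34, 2)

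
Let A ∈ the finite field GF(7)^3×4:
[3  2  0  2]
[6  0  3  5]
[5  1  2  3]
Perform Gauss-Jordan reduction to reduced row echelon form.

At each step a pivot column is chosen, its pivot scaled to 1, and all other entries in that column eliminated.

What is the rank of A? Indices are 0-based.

rank = 3

step 1: normalize row 0 (÷3) = (1, 3, 0, 3)
  row 1: subtract 6×row0 = (0, 3, 3, 1)
  row 2: subtract 5×row0 = (0, 0, 2, 2)
step 2: normalize row 1 (÷3) = (0, 1, 1, 5)
  row 0: subtract 3×row1 = (1, 0, 4, 2)
step 3: normalize row 2 (÷2) = (0, 0, 1, 1)
  row 0: subtract 4×row2 = (1, 0, 0, 5)
  row 1: subtract 1×row2 = (0, 1, 0, 4)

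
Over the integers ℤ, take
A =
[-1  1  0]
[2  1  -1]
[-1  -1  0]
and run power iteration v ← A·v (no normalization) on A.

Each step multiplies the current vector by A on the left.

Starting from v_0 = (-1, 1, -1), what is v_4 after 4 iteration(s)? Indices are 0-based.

v_4 = (-4, 16, -8)

v_0 = (-1, 1, -1).
v_1 = A·v_0 = (2, 0, 0).
v_2 = A·v_1 = (-2, 4, -2).
v_3 = A·v_2 = (6, 2, -2).
v_4 = A·v_3 = (-4, 16, -8).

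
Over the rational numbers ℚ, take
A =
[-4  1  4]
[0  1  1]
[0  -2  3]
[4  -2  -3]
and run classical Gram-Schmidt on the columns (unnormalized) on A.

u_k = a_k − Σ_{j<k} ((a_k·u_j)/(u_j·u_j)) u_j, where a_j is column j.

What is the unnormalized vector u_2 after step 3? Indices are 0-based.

Step 1: u_0 = a_0 = (-4, 0, 0, 4).
Step 2: u_1 = a_1 − (-3/8)·u_0 = (-1/2, 1, -2, -1/2).
Step 3: u_2 = a_2 − (-7/8)·u_0 − (-1)·u_1 = (0, 2, 1, 0).

u_2 = (0, 2, 1, 0)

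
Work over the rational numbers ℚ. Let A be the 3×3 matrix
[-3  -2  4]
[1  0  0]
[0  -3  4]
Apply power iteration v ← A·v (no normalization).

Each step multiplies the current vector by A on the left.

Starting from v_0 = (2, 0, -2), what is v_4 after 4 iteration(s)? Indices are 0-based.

v_4 = (-26, -142, -458)

v_0 = (2, 0, -2).
v_1 = A·v_0 = (-14, 2, -8).
v_2 = A·v_1 = (6, -14, -38).
v_3 = A·v_2 = (-142, 6, -110).
v_4 = A·v_3 = (-26, -142, -458).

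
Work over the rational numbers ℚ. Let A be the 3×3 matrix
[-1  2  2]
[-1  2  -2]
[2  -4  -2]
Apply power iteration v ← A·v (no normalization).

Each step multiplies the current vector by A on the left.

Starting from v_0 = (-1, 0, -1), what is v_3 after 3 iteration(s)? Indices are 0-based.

v_3 = (-21, 35, 14)

v_0 = (-1, 0, -1).
v_1 = A·v_0 = (-1, 3, 0).
v_2 = A·v_1 = (7, 7, -14).
v_3 = A·v_2 = (-21, 35, 14).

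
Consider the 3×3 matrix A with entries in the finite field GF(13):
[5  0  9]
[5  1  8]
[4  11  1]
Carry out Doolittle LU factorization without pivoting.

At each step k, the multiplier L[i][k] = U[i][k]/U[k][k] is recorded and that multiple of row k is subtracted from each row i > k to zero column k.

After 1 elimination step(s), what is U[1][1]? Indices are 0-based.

k=0: U[0][0]=5
  eliminate (1,0): mult=1, new row 1: (0, 1, 12); set L[1][0]=1
  eliminate (2,0): mult=6, new row 2: (0, 11, 12); set L[2][0]=6

U[1][1] = 1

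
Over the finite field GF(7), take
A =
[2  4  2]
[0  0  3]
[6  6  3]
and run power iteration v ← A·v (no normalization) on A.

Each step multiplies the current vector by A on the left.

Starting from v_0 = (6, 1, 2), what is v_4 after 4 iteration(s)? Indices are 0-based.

v_4 = (0, 3, 1)

v_0 = (6, 1, 2).
v_1 = A·v_0 = (6, 6, 6).
v_2 = A·v_1 = (6, 4, 6).
v_3 = A·v_2 = (5, 4, 1).
v_4 = A·v_3 = (0, 3, 1).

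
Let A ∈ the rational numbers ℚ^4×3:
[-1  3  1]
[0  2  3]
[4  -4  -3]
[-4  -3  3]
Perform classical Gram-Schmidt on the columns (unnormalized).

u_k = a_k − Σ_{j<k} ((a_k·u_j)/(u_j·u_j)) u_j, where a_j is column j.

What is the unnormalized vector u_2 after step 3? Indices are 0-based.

u_2 = (-324/1205, 3173/1205, 733/1205, 814/1205)

Step 1: u_0 = a_0 = (-1, 0, 4, -4).
Step 2: u_1 = a_1 − (-7/33)·u_0 = (92/33, 2, -104/33, -127/33).
Step 3: u_2 = a_2 − (-25/33)·u_0 − (221/1205)·u_1 = (-324/1205, 3173/1205, 733/1205, 814/1205).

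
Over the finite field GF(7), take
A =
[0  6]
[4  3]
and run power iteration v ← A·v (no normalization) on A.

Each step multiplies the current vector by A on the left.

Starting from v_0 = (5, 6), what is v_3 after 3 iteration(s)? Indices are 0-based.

v_3 = (1, 6)

v_0 = (5, 6).
v_1 = A·v_0 = (1, 3).
v_2 = A·v_1 = (4, 6).
v_3 = A·v_2 = (1, 6).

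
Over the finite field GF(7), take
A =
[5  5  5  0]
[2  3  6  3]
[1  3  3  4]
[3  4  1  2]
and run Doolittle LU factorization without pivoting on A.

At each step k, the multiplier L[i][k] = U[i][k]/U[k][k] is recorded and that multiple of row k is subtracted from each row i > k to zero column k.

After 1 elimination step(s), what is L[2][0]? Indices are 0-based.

L[2][0] = 3

k=0: U[0][0]=5
  eliminate (1,0): mult=6, new row 1: (0, 1, 4, 3); set L[1][0]=6
  eliminate (2,0): mult=3, new row 2: (0, 2, 2, 4); set L[2][0]=3
  eliminate (3,0): mult=2, new row 3: (0, 1, 5, 2); set L[3][0]=2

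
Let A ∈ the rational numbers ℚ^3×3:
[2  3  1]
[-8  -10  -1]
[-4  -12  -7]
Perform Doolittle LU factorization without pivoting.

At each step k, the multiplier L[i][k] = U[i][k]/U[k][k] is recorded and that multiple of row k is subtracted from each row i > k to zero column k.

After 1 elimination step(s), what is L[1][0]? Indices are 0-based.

Step 1: pivot at (0,0) is 2.
  row1 ← row1 − (-4)·row0  ⇒  L[1][0]=-4, U row1=(0, 2, 3)
  row2 ← row2 − (-2)·row0  ⇒  L[2][0]=-2, U row2=(0, -6, -5)

L[1][0] = -4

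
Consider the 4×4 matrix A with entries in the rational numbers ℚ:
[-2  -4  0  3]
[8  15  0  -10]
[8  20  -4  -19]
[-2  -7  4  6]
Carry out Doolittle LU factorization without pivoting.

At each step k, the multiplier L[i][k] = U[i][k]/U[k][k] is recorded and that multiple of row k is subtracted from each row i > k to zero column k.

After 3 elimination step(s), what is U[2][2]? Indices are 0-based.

U[2][2] = -4

k=0: U[0][0]=-2
  eliminate (1,0): mult=-4, new row 1: (0, -1, 0, 2); set L[1][0]=-4
  eliminate (2,0): mult=-4, new row 2: (0, 4, -4, -7); set L[2][0]=-4
  eliminate (3,0): mult=1, new row 3: (0, -3, 4, 3); set L[3][0]=1
k=1: U[1][1]=-1
  eliminate (2,1): mult=-4, new row 2: (0, 0, -4, 1); set L[2][1]=-4
  eliminate (3,1): mult=3, new row 3: (0, 0, 4, -3); set L[3][1]=3
k=2: U[2][2]=-4
  eliminate (3,2): mult=-1, new row 3: (0, 0, 0, -2); set L[3][2]=-1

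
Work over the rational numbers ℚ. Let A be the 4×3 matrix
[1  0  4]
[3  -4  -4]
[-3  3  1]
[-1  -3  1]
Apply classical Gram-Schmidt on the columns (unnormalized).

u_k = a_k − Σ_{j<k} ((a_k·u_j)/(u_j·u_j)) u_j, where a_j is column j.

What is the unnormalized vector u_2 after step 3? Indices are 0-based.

u_2 = (386/89, -162/89, -79/89, 137/89)

Step 1: u_0 = a_0 = (1, 3, -3, -1).
Step 2: u_1 = a_1 − (-9/10)·u_0 = (9/10, -13/10, 3/10, -39/10).
Step 3: u_2 = a_2 − (-3/5)·u_0 − (26/89)·u_1 = (386/89, -162/89, -79/89, 137/89).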